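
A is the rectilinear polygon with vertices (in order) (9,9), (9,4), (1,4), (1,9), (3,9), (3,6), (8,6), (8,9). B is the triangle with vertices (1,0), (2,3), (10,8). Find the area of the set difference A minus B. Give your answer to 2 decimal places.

21.75

|A| = 25, |A∩B| = 3.2458.
|A ∖ B| = |A| − |A∩B| = 25 − 3.2458 = 21.75.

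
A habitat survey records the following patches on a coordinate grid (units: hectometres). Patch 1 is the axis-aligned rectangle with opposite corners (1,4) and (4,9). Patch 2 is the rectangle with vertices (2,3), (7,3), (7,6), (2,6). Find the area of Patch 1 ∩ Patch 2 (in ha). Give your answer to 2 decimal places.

4.00

|Patch 1∩Patch 2|: x∈[2,4], y∈[4,6] → 2·2 = 4.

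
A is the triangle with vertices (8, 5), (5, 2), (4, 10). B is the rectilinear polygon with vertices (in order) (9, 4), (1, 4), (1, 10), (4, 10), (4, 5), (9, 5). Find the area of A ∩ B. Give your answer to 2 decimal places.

2.81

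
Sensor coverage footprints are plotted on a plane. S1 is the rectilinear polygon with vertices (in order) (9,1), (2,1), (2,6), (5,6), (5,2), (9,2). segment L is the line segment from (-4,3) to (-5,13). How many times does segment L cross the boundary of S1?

0

The segment lies entirely outside S1 and never meets its boundary.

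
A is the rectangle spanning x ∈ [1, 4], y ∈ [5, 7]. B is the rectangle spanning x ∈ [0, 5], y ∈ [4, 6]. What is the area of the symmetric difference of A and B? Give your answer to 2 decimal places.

|A∩B|: x∈[1,4], y∈[5,6] → 3·1 = 3.
|A △ B| = |A| + |B| − 2·|A∩B| = 6 + 10 − 6 = 10.00.

10.00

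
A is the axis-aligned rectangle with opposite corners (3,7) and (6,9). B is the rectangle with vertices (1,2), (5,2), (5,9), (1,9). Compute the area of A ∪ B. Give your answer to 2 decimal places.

By inclusion–exclusion:
Individual areas: |A| = 6, |B| = 28.
|A∩B|: x∈[3,5], y∈[7,9] → 2·2 = 4.
|A ∪ B| = 34 − 4 = 30.00.

30.00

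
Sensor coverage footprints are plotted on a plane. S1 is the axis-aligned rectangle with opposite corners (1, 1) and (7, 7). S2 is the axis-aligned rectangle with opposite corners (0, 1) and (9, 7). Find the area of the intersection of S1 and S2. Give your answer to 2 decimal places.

|S1∩S2|: x∈[1,7], y∈[1,7] → 6·6 = 36.

36.00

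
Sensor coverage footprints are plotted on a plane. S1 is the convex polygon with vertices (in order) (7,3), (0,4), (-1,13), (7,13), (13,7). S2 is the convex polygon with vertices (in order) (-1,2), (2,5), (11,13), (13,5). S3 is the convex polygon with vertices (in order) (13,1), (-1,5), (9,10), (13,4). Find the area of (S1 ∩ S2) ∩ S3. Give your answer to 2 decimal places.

The region (S1 ∩ S2) ∩ S3 is the polygon with vertices (2,5), (5.857,8.429), (9,10), (11.615,6.077), (8.579,4.053), (5,3.286), (1.333,4.333).
By the shoelace formula its area is 36.51.

36.51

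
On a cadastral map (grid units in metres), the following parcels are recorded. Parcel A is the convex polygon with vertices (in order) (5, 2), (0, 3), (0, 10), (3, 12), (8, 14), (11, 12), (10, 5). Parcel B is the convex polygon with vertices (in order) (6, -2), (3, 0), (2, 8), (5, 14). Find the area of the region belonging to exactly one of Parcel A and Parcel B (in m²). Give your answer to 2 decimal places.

|Parcel A| = 98.5, |Parcel B| = 38, |Parcel A∩Parcel B| = 28.0742.
|Parcel A △ Parcel B| = |Parcel A| + |Parcel B| − 2·|Parcel A∩Parcel B| = 98.5 + 38 − 56.1484 = 80.35.

80.35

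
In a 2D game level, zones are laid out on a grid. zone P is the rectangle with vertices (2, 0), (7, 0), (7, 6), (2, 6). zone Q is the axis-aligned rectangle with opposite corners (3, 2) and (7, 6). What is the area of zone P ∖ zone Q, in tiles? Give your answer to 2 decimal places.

|zone P∩zone Q|: x∈[3,7], y∈[2,6] → 4·4 = 16.
|zone P| = 30.
|zone P ∖ zone Q| = |zone P| − |zone P∩zone Q| = 30 − 16 = 14.00.

14.00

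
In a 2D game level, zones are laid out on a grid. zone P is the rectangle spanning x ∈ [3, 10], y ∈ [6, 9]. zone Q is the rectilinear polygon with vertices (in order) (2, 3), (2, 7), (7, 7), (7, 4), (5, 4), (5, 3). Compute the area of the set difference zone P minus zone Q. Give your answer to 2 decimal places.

17.00

|zone P| = 21, |zone P∩zone Q| = 4.
|zone P ∖ zone Q| = |zone P| − |zone P∩zone Q| = 21 − 4 = 17.00.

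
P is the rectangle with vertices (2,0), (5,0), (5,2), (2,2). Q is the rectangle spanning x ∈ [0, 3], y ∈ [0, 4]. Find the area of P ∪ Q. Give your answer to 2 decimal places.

16.00

By inclusion–exclusion:
Individual areas: |P| = 6, |Q| = 12.
|P∩Q|: x∈[2,3], y∈[0,2] → 1·2 = 2.
|P ∪ Q| = 18 − 2 = 16.00.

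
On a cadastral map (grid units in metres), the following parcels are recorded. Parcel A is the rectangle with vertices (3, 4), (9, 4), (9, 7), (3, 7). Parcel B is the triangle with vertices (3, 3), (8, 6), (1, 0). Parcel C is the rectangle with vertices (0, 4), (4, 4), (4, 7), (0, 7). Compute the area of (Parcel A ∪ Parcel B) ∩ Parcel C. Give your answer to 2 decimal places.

3.00

The region (Parcel A ∪ Parcel B) ∩ Parcel C is the polygon with vertices (3,7), (4,7), (4,4), (3,4).
By the shoelace formula its area is 3.00.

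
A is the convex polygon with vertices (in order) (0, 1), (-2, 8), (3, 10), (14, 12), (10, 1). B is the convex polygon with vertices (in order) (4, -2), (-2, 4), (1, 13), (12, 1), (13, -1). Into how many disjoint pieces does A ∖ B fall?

3

A ∖ B splits into 3 disjoint pieces (area 0.7, area 1.8462, area 45.6433).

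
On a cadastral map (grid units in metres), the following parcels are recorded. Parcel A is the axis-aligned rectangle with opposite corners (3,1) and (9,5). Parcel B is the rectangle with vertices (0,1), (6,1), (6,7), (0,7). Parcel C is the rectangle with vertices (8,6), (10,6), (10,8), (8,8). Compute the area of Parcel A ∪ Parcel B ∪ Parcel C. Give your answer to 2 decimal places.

52.00

By inclusion–exclusion:
Individual areas: |Parcel A| = 24, |Parcel B| = 36, |Parcel C| = 4.
|Parcel A∩Parcel B|: x∈[3,6], y∈[1,5] → 3·4 = 12.
|Parcel A∩Parcel C| = 0 (no overlap).
|Parcel B∩Parcel C| = 0 (no overlap).
|Parcel A∩Parcel B∩Parcel C| = 0.
|Parcel A ∪ Parcel B ∪ Parcel C| = 64 − 12 + 0 = 52.00.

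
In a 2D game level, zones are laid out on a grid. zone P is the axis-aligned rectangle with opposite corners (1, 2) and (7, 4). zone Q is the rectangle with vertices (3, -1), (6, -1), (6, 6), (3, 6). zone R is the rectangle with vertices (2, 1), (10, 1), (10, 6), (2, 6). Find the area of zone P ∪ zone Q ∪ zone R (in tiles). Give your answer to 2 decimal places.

48.00

By inclusion–exclusion:
Individual areas: |zone P| = 12, |zone Q| = 21, |zone R| = 40.
|zone P∩zone Q|: x∈[3,6], y∈[2,4] → 3·2 = 6.
|zone P∩zone R|: x∈[2,7], y∈[2,4] → 5·2 = 10.
|zone Q∩zone R|: x∈[3,6], y∈[1,6] → 3·5 = 15.
|zone P∩zone Q∩zone R| = 6.
|zone P ∪ zone Q ∪ zone R| = 73 − 31 + 6 = 48.00.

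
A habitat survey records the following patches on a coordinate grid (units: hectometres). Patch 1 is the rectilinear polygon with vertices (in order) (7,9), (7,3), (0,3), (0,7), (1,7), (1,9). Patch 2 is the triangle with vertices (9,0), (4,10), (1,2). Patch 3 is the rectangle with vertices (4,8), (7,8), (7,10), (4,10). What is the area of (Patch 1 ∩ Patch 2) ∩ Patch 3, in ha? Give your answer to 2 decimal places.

The region (Patch 1 ∩ Patch 2) ∩ Patch 3 is the polygon with vertices (4.5,9), (5,8), (4,8), (4,9).
By the shoelace formula its area is 0.75.

0.75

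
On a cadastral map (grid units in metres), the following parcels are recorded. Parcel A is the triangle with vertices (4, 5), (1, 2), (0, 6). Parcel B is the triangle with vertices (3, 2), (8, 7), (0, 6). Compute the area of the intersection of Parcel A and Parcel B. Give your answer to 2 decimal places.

4.64

The intersection is the polygon with vertices (2.143,3.143), (0,6), (4,5).
By the shoelace formula its area is 4.64.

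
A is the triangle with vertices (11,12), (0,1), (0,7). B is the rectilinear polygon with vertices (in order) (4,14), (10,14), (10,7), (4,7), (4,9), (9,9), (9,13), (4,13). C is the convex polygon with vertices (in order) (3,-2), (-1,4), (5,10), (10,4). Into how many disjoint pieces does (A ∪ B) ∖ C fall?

3

(A ∪ B) ∖ C splits into 3 disjoint pieces (area 20.9098, area 0.45, area 3.6667).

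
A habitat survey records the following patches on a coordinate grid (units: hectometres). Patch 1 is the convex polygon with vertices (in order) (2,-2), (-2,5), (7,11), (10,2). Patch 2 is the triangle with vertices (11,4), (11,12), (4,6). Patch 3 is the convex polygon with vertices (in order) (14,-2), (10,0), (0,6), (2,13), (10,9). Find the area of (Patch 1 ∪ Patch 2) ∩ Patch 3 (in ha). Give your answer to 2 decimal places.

|Patch 1 ∪ Patch 2| = 102.8021.
|(Patch 1 ∪ Patch 2) ∩ Patch 3| = 59.84.

59.84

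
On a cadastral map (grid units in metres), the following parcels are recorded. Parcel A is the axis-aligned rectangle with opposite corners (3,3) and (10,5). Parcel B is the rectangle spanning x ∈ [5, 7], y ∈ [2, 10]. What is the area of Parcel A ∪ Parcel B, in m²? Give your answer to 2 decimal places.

26.00

By inclusion–exclusion:
Individual areas: |Parcel A| = 14, |Parcel B| = 16.
|Parcel A∩Parcel B|: x∈[5,7], y∈[3,5] → 2·2 = 4.
|Parcel A ∪ Parcel B| = 30 − 4 = 26.00.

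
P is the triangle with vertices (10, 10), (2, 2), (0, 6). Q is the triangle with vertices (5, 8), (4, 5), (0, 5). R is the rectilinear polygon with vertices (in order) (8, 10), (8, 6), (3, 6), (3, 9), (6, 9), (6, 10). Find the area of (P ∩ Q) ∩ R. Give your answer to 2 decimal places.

The region (P ∩ Q) ∩ R is the polygon with vertices (5,8), (4.333,6), (3,6), (3,6.8).
By the shoelace formula its area is 2.13.

2.13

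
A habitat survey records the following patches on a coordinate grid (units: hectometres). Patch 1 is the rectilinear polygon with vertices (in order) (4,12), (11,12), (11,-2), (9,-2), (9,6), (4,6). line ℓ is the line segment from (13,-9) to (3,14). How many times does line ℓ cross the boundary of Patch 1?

4

The segment meets the boundary at (4,11.7), (9,0.2), (6.478,6), (9.957,-2).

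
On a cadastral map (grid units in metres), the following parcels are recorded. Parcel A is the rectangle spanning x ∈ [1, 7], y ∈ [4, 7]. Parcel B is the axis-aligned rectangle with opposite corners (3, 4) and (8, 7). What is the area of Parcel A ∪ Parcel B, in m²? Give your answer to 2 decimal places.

21.00

By inclusion–exclusion:
Individual areas: |Parcel A| = 18, |Parcel B| = 15.
|Parcel A∩Parcel B|: x∈[3,7], y∈[4,7] → 4·3 = 12.
|Parcel A ∪ Parcel B| = 33 − 12 = 21.00.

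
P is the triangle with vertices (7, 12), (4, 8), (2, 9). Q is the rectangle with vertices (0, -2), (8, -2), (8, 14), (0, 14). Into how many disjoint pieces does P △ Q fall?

P △ Q is a single connected region.

1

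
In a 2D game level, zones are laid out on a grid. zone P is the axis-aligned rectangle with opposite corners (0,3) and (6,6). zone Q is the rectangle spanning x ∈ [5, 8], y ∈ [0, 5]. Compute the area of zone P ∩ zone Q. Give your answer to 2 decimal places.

|zone P∩zone Q|: x∈[5,6], y∈[3,5] → 1·2 = 2.

2.00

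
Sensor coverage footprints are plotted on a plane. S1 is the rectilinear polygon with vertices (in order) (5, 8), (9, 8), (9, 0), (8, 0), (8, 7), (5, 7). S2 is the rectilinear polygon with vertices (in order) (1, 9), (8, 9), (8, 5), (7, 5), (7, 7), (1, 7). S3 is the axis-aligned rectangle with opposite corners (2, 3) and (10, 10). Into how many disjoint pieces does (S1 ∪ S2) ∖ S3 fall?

2

(S1 ∪ S2) ∖ S3 splits into 2 disjoint pieces (area 3, area 2).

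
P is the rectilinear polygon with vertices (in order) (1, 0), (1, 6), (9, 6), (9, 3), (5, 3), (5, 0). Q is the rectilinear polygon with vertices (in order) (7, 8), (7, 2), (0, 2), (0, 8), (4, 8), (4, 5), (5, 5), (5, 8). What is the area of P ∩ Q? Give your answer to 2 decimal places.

21.00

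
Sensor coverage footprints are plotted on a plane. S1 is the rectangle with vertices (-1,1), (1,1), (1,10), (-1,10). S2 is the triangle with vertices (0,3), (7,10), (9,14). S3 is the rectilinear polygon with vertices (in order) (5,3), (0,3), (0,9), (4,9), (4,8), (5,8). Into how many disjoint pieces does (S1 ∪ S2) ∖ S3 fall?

(S1 ∪ S2) ∖ S3 splits into 2 disjoint pieces (area 12, area 4.7273).

2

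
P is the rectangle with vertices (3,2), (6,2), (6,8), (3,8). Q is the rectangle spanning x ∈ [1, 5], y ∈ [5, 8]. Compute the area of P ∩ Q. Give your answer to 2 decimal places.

|P∩Q|: x∈[3,5], y∈[5,8] → 2·3 = 6.

6.00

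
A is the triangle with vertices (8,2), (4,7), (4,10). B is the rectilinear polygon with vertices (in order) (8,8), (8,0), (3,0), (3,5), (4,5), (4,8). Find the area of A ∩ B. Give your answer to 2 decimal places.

The intersection is the polygon with vertices (4,7), (4,8), (5,8), (8,2).
By the shoelace formula its area is 5.00.

5.00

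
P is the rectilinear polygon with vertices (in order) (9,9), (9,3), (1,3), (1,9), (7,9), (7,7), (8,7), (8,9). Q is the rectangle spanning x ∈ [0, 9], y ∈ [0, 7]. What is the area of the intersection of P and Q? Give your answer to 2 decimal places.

32.00

The intersection is the polygon with vertices (9,3), (1,3), (1,7), (7,7), (8,7), (9,7).
By the shoelace formula its area is 32.00.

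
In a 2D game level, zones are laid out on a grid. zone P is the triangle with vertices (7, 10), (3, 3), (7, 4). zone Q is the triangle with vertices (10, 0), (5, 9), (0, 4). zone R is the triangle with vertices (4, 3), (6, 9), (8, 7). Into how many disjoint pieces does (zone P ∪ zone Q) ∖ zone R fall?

2

(zone P ∪ zone Q) ∖ zone R splits into 2 disjoint pieces (area 0.7273, area 30.5375).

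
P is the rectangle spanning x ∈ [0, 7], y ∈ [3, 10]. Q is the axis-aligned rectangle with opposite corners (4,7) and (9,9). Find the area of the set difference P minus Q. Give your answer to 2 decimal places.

43.00

|P∩Q|: x∈[4,7], y∈[7,9] → 3·2 = 6.
|P| = 49.
|P ∖ Q| = |P| − |P∩Q| = 49 − 6 = 43.00.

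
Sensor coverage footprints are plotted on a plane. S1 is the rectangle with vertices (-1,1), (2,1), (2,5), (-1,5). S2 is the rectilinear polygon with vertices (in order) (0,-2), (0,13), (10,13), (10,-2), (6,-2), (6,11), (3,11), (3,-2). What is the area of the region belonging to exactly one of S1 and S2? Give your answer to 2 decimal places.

|S1| = 12, |S2| = 111, |S1∩S2| = 8.
|S1 △ S2| = |S1| + |S2| − 2·|S1∩S2| = 12 + 111 − 16 = 107.00.

107.00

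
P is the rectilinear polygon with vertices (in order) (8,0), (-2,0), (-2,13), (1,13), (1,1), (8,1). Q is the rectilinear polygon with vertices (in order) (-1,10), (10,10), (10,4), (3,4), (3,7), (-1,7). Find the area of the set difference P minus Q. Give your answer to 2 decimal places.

|P| = 46, |P∩Q| = 6.
|P ∖ Q| = |P| − |P∩Q| = 46 − 6 = 40.00.

40.00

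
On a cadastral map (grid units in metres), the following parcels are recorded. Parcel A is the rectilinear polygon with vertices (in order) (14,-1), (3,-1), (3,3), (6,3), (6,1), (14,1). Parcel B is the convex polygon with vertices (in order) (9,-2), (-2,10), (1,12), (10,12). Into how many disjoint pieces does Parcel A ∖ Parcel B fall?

Parcel A ∖ Parcel B splits into 2 disjoint pieces (area 9.7143, area 12.9659).

2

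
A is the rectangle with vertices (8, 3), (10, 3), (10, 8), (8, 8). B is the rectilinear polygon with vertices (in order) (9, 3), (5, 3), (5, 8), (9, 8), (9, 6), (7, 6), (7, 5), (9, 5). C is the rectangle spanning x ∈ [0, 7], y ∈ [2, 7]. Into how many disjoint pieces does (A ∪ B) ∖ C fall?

(A ∪ B) ∖ C is a single connected region.

1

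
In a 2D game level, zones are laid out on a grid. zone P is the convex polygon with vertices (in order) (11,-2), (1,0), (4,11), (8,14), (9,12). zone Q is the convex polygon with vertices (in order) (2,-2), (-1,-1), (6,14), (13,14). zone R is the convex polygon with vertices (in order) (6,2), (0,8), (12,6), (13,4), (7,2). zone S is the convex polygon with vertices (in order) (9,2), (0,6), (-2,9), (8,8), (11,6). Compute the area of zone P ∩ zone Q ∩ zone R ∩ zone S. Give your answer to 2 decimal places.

13.29

The intersection is the polygon with vertices (7.963,6.673), (5.745,3.447), (3.6,4.4), (2.5,5.5), (3.043,7.493).
By the shoelace formula its area is 13.29.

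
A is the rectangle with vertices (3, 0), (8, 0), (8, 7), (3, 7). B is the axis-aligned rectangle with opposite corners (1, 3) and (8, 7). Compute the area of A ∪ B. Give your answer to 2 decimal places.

By inclusion–exclusion:
Individual areas: |A| = 35, |B| = 28.
|A∩B|: x∈[3,8], y∈[3,7] → 5·4 = 20.
|A ∪ B| = 63 − 20 = 43.00.

43.00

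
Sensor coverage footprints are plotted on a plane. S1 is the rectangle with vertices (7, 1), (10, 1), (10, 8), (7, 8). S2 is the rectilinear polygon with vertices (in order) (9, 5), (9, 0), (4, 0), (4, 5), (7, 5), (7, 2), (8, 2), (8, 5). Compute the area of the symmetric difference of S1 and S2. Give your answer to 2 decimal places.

|S1| = 21, |S2| = 22, |S1∩S2| = 5.
|S1 △ S2| = |S1| + |S2| − 2·|S1∩S2| = 21 + 22 − 10 = 33.00.

33.00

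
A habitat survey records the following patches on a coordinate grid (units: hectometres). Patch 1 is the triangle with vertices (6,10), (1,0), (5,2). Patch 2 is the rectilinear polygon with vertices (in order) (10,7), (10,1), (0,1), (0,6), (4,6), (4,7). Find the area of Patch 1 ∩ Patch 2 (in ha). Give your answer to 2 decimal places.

The intersection is the polygon with vertices (4.5,7), (5.625,7), (5,2), (3,1), (1.5,1), (4,6).
By the shoelace formula its area is 12.56.

12.56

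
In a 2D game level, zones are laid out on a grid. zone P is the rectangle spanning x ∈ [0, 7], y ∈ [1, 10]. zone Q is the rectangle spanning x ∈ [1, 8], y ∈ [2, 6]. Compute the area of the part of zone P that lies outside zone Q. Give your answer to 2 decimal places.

39.00

|zone P∩zone Q|: x∈[1,7], y∈[2,6] → 6·4 = 24.
|zone P| = 63.
|zone P ∖ zone Q| = |zone P| − |zone P∩zone Q| = 63 − 24 = 39.00.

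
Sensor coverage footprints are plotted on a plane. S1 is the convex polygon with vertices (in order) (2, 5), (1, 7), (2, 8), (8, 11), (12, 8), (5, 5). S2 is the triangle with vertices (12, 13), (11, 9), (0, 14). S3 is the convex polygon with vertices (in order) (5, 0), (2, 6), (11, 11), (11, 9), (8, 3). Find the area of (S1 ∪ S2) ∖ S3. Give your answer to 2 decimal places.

|S1 ∪ S2| = 59.6026.
|(S1 ∪ S2) ∩ S3| = 22.792.
|(S1 ∪ S2) ∖ S3| = 59.6026 − 22.792 = 36.81.

36.81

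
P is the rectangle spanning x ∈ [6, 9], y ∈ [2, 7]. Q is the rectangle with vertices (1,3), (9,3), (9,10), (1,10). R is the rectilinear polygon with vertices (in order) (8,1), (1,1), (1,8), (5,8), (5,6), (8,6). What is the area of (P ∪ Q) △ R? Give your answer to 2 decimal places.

|P ∪ Q| = 59.
|(P ∪ Q) ∩ R| = 31.
|(P ∪ Q) △ R| = 59 + 43 − 62 = 40.00.

40.00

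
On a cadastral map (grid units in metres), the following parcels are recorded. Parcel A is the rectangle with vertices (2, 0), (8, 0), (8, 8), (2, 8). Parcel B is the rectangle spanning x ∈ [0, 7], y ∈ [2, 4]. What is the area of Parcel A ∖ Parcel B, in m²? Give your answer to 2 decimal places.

38.00

|Parcel A∩Parcel B|: x∈[2,7], y∈[2,4] → 5·2 = 10.
|Parcel A| = 48.
|Parcel A ∖ Parcel B| = |Parcel A| − |Parcel A∩Parcel B| = 48 − 10 = 38.00.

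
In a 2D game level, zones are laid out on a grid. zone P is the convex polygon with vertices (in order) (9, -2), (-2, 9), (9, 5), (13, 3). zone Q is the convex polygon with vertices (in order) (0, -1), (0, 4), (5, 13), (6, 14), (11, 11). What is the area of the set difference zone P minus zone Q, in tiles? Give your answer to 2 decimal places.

|zone P| = 52.5, |zone P∩zone Q| = 11.6407.
|zone P ∖ zone Q| = |zone P| − |zone P∩zone Q| = 52.5 − 11.6407 = 40.86.

40.86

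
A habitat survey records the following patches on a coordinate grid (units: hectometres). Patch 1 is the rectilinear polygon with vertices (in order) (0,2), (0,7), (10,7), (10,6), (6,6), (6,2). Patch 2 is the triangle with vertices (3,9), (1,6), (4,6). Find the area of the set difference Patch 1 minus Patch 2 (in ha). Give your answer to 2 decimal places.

|Patch 1| = 34, |Patch 1∩Patch 2| = 2.5.
|Patch 1 ∖ Patch 2| = |Patch 1| − |Patch 1∩Patch 2| = 34 − 2.5 = 31.50.

31.50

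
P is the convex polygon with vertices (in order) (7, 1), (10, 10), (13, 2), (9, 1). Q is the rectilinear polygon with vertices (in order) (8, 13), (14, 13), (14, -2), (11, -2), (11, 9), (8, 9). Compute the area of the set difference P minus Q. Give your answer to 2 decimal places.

|P| = 26.5, |P∩Q| = 6.1875.
|P ∖ Q| = |P| − |P∩Q| = 26.5 − 6.1875 = 20.31.

20.31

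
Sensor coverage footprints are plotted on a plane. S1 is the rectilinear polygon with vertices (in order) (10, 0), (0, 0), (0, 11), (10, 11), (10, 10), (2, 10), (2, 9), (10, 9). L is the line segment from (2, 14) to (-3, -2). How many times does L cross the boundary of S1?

The segment meets the boundary at (0,7.6), (1.062,11).

2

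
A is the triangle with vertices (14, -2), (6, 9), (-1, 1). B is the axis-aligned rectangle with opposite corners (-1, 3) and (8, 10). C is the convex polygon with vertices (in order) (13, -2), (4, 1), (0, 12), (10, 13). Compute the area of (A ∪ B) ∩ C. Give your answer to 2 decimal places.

The region (A ∪ B) ∩ C is the polygon with vertices (11.5,-1.5), (4,1), (0.727,10), (8,10), (8,6.25), (12.621,-0.103), (12.958,-1.792).
By the shoelace formula its area is 72.88.

72.88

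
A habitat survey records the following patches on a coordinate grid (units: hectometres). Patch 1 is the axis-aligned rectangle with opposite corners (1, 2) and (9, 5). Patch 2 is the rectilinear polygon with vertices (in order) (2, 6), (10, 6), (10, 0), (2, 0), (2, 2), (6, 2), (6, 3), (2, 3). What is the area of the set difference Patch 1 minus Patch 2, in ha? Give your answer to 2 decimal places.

7.00

|Patch 1| = 24, |Patch 1∩Patch 2| = 17.
|Patch 1 ∖ Patch 2| = |Patch 1| − |Patch 1∩Patch 2| = 24 − 17 = 7.00.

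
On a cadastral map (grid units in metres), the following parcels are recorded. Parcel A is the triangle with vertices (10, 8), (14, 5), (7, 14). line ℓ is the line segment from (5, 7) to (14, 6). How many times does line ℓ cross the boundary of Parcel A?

2

The segment meets the boundary at (13.149,6.095), (12.435,6.174).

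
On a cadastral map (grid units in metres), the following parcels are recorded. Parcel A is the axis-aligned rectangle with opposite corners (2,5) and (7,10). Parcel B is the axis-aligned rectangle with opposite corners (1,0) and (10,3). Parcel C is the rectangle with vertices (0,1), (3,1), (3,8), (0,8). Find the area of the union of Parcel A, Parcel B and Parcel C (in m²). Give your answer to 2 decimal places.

66.00

By inclusion–exclusion:
Individual areas: |Parcel A| = 25, |Parcel B| = 27, |Parcel C| = 21.
|Parcel A∩Parcel B| = 0 (no overlap).
|Parcel A∩Parcel C|: x∈[2,3], y∈[5,8] → 1·3 = 3.
|Parcel B∩Parcel C|: x∈[1,3], y∈[1,3] → 2·2 = 4.
|Parcel A∩Parcel B∩Parcel C| = 0.
|Parcel A ∪ Parcel B ∪ Parcel C| = 73 − 7 + 0 = 66.00.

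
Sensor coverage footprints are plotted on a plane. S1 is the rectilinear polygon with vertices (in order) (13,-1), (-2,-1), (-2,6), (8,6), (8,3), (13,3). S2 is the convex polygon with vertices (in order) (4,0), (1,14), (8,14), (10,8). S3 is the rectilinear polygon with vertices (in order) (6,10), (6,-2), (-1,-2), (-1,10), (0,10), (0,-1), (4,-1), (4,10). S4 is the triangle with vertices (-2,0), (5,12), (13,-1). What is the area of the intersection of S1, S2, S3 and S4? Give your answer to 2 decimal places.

The intersection is the polygon with vertices (4,6), (6,6), (6,2.667), (4,0).
By the shoelace formula its area is 9.33.

9.33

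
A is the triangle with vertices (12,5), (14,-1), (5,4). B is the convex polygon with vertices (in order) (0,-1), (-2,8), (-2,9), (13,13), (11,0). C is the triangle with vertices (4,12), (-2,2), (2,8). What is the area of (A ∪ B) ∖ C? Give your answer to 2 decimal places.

|A ∪ B| = 158.1045.
|(A ∪ B) ∩ C| = 1.7843.
|(A ∪ B) ∖ C| = 158.1045 − 1.7843 = 156.32.

156.32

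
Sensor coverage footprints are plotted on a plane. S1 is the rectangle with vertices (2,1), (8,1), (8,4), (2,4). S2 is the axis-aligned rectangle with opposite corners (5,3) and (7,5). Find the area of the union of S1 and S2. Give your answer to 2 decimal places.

By inclusion–exclusion:
Individual areas: |S1| = 18, |S2| = 4.
|S1∩S2|: x∈[5,7], y∈[3,4] → 2·1 = 2.
|S1 ∪ S2| = 22 − 2 = 20.00.

20.00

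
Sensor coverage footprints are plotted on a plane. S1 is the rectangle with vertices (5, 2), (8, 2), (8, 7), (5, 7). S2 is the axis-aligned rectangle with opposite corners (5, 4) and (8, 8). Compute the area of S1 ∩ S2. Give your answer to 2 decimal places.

|S1∩S2|: x∈[5,8], y∈[4,7] → 3·3 = 9.

9.00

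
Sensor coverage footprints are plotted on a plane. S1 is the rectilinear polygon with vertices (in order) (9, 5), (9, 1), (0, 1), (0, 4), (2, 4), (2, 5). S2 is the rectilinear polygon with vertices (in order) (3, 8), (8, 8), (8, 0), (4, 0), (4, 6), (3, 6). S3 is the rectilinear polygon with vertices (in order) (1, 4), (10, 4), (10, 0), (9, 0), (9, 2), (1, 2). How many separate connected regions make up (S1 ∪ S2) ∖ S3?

(S1 ∪ S2) ∖ S3 splits into 2 disjoint pieces (area 15, area 21).

2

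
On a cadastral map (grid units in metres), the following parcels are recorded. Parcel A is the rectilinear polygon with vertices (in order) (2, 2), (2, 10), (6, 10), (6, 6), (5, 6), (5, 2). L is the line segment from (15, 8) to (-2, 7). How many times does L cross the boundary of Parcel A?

The segment meets the boundary at (2,7.235), (6,7.471).

2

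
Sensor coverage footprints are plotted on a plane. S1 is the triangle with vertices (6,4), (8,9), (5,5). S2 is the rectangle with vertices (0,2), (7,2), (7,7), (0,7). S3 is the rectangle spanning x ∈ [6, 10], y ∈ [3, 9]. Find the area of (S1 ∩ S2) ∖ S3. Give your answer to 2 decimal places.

1.17

|S1 ∩ S2| = 2.75.
|(S1 ∩ S2) ∩ S3| = 1.5833.
|(S1 ∩ S2) ∖ S3| = 2.75 − 1.5833 = 1.17.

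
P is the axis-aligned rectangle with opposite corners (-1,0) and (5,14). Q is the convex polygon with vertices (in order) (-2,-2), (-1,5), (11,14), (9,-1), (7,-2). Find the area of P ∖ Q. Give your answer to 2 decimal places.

|P| = 84, |P∩Q| = 43.5.
|P ∖ Q| = |P| − |P∩Q| = 84 − 43.5 = 40.50.

40.50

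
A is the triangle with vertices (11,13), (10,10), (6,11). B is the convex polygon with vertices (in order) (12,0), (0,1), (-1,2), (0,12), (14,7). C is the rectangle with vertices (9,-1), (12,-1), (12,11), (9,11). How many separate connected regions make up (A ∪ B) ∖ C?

3

(A ∪ B) ∖ C splits into 3 disjoint pieces (area 5.4583, area 93.4107, area 7.7143).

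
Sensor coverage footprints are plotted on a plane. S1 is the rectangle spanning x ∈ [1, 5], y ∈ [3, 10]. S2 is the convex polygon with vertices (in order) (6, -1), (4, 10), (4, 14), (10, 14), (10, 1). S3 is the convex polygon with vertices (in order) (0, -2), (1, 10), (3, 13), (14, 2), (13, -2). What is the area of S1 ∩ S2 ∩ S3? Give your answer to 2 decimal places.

2.75

The intersection is the polygon with vertices (5,4.5), (4,10), (5,10).
By the shoelace formula its area is 2.75.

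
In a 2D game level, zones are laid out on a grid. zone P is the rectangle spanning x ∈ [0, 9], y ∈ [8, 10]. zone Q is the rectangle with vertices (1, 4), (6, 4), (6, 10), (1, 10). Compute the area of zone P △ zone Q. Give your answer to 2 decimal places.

|zone P∩zone Q|: x∈[1,6], y∈[8,10] → 5·2 = 10.
|zone P △ zone Q| = |zone P| + |zone Q| − 2·|zone P∩zone Q| = 18 + 30 − 20 = 28.00.

28.00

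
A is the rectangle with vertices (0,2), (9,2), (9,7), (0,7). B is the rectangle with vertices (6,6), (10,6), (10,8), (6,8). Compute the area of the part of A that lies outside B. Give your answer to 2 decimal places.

42.00

|A∩B|: x∈[6,9], y∈[6,7] → 3·1 = 3.
|A| = 45.
|A ∖ B| = |A| − |A∩B| = 45 − 3 = 42.00.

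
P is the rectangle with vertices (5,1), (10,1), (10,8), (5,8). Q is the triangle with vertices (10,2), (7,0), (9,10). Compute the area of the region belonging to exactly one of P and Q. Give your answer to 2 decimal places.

24.60

|P| = 35, |Q| = 13, |P∩Q| = 11.7.
|P △ Q| = |P| + |Q| − 2·|P∩Q| = 35 + 13 − 23.4 = 24.60.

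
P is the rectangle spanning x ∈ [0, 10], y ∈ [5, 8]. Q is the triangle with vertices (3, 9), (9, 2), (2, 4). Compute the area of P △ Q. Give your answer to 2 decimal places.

|P| = 30, |Q| = 18.5, |P∩Q| = 7.9286.
|P △ Q| = |P| + |Q| − 2·|P∩Q| = 30 + 18.5 − 15.8571 = 32.64.

32.64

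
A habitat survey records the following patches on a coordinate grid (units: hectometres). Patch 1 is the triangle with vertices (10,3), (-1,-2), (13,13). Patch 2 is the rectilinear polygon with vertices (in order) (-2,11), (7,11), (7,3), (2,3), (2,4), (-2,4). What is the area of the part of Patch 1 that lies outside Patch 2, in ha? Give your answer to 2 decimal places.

41.55

|Patch 1| = 47.5, |Patch 1∩Patch 2| = 5.9524.
|Patch 1 ∖ Patch 2| = |Patch 1| − |Patch 1∩Patch 2| = 47.5 − 5.9524 = 41.55.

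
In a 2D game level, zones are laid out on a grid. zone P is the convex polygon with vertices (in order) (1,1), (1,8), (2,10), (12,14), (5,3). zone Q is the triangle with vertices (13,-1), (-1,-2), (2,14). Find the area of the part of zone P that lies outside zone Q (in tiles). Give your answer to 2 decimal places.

|zone P| = 61.5, |zone P∩zone Q| = 40.4595.
|zone P ∖ zone Q| = |zone P| − |zone P∩zone Q| = 61.5 − 40.4595 = 21.04.

21.04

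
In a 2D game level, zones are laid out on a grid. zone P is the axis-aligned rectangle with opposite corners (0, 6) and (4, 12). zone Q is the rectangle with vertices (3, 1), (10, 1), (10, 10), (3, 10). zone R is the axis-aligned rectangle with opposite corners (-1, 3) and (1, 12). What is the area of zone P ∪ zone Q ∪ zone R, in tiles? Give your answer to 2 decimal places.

By inclusion–exclusion:
Individual areas: |zone P| = 24, |zone Q| = 63, |zone R| = 18.
|zone P∩zone Q|: x∈[3,4], y∈[6,10] → 1·4 = 4.
|zone P∩zone R|: x∈[0,1], y∈[6,12] → 1·6 = 6.
|zone Q∩zone R| = 0 (no overlap).
|zone P∩zone Q∩zone R| = 0.
|zone P ∪ zone Q ∪ zone R| = 105 − 10 + 0 = 95.00.

95.00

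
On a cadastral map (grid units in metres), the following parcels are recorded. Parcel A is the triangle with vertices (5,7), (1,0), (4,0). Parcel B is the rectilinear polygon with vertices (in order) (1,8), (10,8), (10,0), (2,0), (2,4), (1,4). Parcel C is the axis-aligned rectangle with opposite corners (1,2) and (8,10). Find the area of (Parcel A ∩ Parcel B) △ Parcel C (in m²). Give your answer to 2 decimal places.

|Parcel A ∩ Parcel B| = 9.625.
|(Parcel A ∩ Parcel B) ∩ Parcel C| = 5.3571.
|(Parcel A ∩ Parcel B) △ Parcel C| = 9.625 + 56 − 10.7143 = 54.91.

54.91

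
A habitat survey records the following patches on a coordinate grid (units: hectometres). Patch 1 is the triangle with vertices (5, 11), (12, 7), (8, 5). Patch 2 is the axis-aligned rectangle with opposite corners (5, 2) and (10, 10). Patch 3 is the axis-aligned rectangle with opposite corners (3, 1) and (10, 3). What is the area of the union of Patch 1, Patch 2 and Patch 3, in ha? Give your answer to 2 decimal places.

51.77

By inclusion–exclusion:
Individual areas: |Patch 1| = 15, |Patch 2| = 40, |Patch 3| = 14.
|Patch 1∩Patch 2| = 12.2321.
|Patch 1∩Patch 3| = 0.
|Patch 2∩Patch 3|: x∈[5,10], y∈[2,3] → 5·1 = 5.
|Patch 1∩Patch 2∩Patch 3| = 0.
|Patch 1 ∪ Patch 2 ∪ Patch 3| = 69 − 17.2321 + 0 = 51.77.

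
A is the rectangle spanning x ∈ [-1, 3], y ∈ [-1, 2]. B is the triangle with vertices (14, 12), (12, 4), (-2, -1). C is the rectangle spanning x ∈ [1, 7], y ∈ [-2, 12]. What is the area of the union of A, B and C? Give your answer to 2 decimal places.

122.79

By inclusion–exclusion:
Individual areas: |A| = 12, |B| = 51, |C| = 84.
|A∩B| = 4.7696.
|A∩C|: x∈[1,3], y∈[-1,2] → 2·3 = 6.
|B∩C| = 16.3929.
|A∩B∩C| = 2.9481.
|A ∪ B ∪ C| = 147 − 27.1624 + 2.9481 = 122.79.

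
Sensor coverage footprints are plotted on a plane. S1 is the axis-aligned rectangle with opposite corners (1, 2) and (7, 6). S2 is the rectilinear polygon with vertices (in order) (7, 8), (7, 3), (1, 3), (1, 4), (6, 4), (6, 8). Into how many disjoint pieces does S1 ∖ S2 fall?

2

S1 ∖ S2 splits into 2 disjoint pieces (area 6, area 10).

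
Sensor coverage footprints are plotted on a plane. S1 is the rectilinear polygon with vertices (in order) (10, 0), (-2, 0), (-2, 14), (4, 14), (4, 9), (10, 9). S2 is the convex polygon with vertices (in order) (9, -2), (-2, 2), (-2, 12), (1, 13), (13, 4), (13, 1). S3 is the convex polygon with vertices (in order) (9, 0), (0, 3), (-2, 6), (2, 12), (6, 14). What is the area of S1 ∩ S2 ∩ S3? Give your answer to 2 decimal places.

72.55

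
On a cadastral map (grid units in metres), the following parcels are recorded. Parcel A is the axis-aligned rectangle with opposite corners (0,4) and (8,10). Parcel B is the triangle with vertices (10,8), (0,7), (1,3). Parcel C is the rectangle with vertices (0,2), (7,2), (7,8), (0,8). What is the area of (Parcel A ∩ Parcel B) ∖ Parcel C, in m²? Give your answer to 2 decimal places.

1.14

|Parcel A ∩ Parcel B| = 18.5639.
|(Parcel A ∩ Parcel B) ∩ Parcel C| = 17.425.
|(Parcel A ∩ Parcel B) ∖ Parcel C| = 18.5639 − 17.425 = 1.14.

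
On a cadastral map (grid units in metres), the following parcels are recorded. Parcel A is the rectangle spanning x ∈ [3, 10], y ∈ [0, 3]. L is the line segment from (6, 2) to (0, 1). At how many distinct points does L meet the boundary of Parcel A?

The segment meets the boundary at (3,1.5).

1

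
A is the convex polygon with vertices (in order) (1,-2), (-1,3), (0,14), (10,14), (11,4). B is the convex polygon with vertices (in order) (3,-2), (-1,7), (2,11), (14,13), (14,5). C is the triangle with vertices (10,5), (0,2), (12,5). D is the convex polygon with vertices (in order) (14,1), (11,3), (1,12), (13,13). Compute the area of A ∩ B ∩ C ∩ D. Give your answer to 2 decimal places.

The intersection is the polygon with vertices (9.478,4.37), (9.083,4.725), (10,5), (10.9,5), (10.927,4.732).
By the shoelace formula its area is 0.70.

0.70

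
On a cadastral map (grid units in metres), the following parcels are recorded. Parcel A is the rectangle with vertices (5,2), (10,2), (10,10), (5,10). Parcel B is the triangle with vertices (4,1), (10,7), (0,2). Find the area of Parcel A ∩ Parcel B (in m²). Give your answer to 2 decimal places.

6.25

The intersection is the polygon with vertices (5,4.5), (10,7), (5,2).
By the shoelace formula its area is 6.25.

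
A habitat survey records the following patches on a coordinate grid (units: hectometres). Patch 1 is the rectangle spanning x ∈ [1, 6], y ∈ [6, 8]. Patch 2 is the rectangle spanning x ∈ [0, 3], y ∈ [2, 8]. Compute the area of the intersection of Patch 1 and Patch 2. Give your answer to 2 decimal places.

|Patch 1∩Patch 2|: x∈[1,3], y∈[6,8] → 2·2 = 4.

4.00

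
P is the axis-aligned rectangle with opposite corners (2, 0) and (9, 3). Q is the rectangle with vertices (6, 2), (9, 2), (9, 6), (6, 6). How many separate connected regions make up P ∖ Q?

P ∖ Q is a single connected region.

1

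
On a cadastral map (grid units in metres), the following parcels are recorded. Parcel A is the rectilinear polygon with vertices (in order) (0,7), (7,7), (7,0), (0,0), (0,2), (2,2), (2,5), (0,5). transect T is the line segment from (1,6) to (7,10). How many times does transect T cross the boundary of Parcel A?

1

The segment meets the boundary at (2.5,7).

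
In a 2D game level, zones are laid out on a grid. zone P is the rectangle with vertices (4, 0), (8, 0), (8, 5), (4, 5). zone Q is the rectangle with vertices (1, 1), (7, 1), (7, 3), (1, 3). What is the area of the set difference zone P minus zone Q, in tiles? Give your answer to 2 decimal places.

14.00

|zone P∩zone Q|: x∈[4,7], y∈[1,3] → 3·2 = 6.
|zone P| = 20.
|zone P ∖ zone Q| = |zone P| − |zone P∩zone Q| = 20 − 6 = 14.00.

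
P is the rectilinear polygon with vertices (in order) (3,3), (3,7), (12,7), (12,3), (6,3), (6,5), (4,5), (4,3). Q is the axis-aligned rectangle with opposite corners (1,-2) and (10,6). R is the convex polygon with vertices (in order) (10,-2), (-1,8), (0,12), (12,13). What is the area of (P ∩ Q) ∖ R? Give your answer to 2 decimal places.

|P ∩ Q| = 17.
|(P ∩ Q) ∩ R| = 16.0909.
|(P ∩ Q) ∖ R| = 17 − 16.0909 = 0.91.

0.91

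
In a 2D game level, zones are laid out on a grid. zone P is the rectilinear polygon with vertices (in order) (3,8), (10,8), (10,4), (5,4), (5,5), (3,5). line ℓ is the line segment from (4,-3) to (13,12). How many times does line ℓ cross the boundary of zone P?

2

The segment meets the boundary at (10,7), (8.2,4).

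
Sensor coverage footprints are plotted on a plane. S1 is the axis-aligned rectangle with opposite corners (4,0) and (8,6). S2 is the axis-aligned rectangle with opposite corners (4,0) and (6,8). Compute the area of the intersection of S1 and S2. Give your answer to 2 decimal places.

|S1∩S2|: x∈[4,6], y∈[0,6] → 2·6 = 12.

12.00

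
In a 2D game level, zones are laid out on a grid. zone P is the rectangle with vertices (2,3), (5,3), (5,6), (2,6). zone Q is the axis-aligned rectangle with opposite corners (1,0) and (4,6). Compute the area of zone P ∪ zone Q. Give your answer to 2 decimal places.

21.00

By inclusion–exclusion:
Individual areas: |zone P| = 9, |zone Q| = 18.
|zone P∩zone Q|: x∈[2,4], y∈[3,6] → 2·3 = 6.
|zone P ∪ zone Q| = 27 − 6 = 21.00.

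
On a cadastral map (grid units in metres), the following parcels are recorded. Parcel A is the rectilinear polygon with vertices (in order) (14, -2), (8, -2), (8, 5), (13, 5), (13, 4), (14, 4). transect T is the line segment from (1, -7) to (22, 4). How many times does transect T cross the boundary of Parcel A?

2

The segment meets the boundary at (14,-0.19), (10.545,-2).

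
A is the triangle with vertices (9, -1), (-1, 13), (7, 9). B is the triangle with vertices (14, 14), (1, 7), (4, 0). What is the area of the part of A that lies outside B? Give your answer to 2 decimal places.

17.62

|A| = 36, |A∩B| = 18.3757.
|A ∖ B| = |A| − |A∩B| = 36 − 18.3757 = 17.62.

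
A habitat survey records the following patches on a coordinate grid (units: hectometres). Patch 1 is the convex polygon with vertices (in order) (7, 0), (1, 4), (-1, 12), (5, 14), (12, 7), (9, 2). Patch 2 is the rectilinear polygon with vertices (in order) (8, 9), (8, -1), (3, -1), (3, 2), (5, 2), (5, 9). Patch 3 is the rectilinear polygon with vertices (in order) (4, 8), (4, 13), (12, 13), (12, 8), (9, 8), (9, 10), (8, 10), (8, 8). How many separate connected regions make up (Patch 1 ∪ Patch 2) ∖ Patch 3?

1

(Patch 1 ∪ Patch 2) ∖ Patch 3 is a single connected region.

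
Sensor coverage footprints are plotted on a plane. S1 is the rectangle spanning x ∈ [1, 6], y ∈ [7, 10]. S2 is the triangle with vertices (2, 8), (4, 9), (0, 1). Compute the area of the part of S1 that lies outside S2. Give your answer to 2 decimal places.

|S1| = 15, |S1∩S2| = 2.1429.
|S1 ∖ S2| = |S1| − |S1∩S2| = 15 − 2.1429 = 12.86.

12.86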